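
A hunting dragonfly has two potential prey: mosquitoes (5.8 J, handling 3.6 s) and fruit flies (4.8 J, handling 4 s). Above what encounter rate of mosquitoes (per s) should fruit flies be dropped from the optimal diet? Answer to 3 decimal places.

0.811 per s

Drop fruit flies once their profitability E₂/h₂ falls below the rate achievable on mosquitoes alone: E₂/h₂ = λE₁/(1 + λh₁).
Solve for λ: λE₁h₂ = E₂(1 + λh₁) → λ(E₁h₂ − E₂h₁) = E₂ → λ = E₂/(E₁h₂ − E₂h₁).
λ = 4.8/(5.8×4 − 4.8×3.6) = 4.8/5.92 = 0.8108 per s.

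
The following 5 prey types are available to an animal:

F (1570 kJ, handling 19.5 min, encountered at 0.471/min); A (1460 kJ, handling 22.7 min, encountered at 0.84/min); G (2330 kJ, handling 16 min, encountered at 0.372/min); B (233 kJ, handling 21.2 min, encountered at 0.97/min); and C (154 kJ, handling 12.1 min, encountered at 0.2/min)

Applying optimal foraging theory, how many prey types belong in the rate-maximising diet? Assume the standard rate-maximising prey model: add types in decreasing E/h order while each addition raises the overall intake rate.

Profitabilities (E/h, kJ/min): G 146, F 80.5, A 64.3, C 12.7, B 11. Add prey in this order while the next type's profitability exceeds the intake rate on those already taken.
Rate on top 1: 124.7. F: 80.5 < 124.7 → exclude; stop.
Optimal diet: G — 1 of 5 types.

1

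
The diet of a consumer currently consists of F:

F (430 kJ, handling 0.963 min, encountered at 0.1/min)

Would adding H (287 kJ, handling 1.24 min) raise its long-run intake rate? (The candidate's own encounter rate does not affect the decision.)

On F alone, R = ΣλE/(1+Σλh) = 43/1.096 = 39.22 kJ/min.
H: E/h = 287/1.24 = 231.5 kJ/min.
Since 231.5 > R, including H increases the long-run rate.

Yes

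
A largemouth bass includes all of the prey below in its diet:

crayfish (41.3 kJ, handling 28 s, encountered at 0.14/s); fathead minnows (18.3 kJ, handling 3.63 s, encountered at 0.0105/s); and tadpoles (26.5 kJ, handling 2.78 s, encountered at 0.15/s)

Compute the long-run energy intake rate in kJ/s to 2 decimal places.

R = Σλ_iE_i / (1 + Σλ_ih_i)
Numerator: 0.14×41.3 + 0.0105×18.3 + 0.15×26.5 = 9.949
Denominator: 1 + 0.14×28 + 0.0105×3.63 + 0.15×2.78 = 5.375
R = 9.949/5.375 = 1.851 kJ/s

1.85 kJ/s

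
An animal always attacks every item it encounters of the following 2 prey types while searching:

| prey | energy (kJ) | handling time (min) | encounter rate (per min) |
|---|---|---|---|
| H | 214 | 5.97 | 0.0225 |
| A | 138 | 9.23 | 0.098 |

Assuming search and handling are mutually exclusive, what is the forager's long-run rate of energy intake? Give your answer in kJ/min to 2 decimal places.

8.99 kJ/min

Energy encountered per unit search time: 0.0225×214 + 0.098×138 = 18.34 kJ/min.
Handling time per unit search time: 0.0225×5.97 + 0.098×9.23 = 1.039.
Rate = 18.34/(1 + 1.039) = 8.995 kJ/min.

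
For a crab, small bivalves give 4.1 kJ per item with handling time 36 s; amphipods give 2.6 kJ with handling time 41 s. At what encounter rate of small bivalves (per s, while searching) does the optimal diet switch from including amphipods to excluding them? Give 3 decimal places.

Drop amphipods once their profitability E₂/h₂ falls below the rate achievable on small bivalves alone: E₂/h₂ = λE₁/(1 + λh₁).
Solve for λ: λE₁h₂ = E₂(1 + λh₁) → λ(E₁h₂ − E₂h₁) = E₂ → λ = E₂/(E₁h₂ − E₂h₁).
λ = 2.6/(4.1×41 − 2.6×36) = 2.6/74.5 = 0.0349 per s.

0.035 per s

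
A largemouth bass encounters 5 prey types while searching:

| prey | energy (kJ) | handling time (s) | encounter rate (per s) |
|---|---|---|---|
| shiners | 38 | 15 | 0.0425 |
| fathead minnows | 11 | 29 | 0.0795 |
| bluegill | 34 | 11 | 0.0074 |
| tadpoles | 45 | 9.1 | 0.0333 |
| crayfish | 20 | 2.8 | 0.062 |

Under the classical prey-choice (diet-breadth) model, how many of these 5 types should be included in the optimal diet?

4

Profitabilities (E/h, kJ/s): crayfish 7.14, tadpoles 4.95, bluegill 3.09, shiners 2.53, fathead minnows 0.379. Add prey in this order while the next type's profitability exceeds the intake rate on those already taken.
Rate on top 1: 1.057. tadpoles: 4.95 > 1.057 → include.
Rate on top 2: 1.855. bluegill: 3.09 > 1.855 → include.
Rate on top 3: 1.919. shiners: 2.53 > 1.919 → include.
Rate on top 4: 2.097. fathead minnows: 0.379 < 2.097 → exclude; stop.
Optimal diet: crayfish, tadpoles, bluegill, shiners — 4 of 5 types.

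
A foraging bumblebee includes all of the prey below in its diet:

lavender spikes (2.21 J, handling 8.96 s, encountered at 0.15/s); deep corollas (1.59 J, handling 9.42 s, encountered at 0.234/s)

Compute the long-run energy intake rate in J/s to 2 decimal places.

R = Σλ_iE_i / (1 + Σλ_ih_i)
Numerator: 0.15×2.21 + 0.234×1.59 = 0.7036
Denominator: 1 + 0.15×8.96 + 0.234×9.42 = 4.548
R = 0.7036/4.548 = 0.1547 J/s

0.15 J/s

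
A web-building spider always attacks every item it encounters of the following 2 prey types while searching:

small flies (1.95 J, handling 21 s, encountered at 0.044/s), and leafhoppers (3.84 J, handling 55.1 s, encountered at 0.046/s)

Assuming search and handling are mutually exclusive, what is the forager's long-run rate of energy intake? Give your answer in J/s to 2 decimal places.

0.06 J/s

R = (0.044×1.95 + 0.046×3.84) / (1 + 0.044×21 + 0.046×55.1) = 0.2624/4.459 = 0.05886 J/s.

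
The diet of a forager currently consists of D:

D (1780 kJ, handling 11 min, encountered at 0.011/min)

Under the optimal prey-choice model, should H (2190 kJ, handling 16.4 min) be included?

Current rate: (0.011×1780)/(1 + 0.011×11) = 17.47 kJ/min.
H: E/h = 2190/16.4 = 133.5 kJ/min.
Since 133.5 > R, including H increases the long-run rate.

Yes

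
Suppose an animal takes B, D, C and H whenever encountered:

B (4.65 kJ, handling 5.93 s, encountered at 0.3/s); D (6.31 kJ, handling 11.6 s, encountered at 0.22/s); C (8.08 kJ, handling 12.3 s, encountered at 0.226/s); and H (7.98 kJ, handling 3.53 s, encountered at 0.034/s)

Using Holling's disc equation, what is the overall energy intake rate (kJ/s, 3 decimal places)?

R = (0.3×4.65 + 0.22×6.31 + 0.226×8.08 + 0.034×7.98) / (1 + 0.3×5.93 + 0.22×11.6 + 0.226×12.3 + 0.034×3.53) = 4.881/8.231 = 0.593 kJ/s.

0.593 kJ/s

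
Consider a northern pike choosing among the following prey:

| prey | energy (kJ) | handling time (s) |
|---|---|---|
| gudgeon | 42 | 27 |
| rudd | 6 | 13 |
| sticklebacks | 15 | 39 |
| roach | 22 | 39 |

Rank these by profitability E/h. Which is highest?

In descending order of E/h:
gudgeon: 42/27 = 1.56 kJ/s
roach: 22/39 = 0.564 kJ/s
rudd: 6/13 = 0.462 kJ/s
sticklebacks: 15/39 = 0.385 kJ/s

gudgeon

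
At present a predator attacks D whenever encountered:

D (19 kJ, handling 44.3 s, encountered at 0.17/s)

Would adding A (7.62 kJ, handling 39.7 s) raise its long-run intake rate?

No

Intake rate on the current diet: R = (0.17×19) / (1 + 0.17×44.3) = 3.23/8.531 = 0.3786 kJ/s.
A: E/h = 7.62/39.7 = 0.1919 kJ/s.
0.1919 < 0.3786, so adding A would lower the average — exclude it.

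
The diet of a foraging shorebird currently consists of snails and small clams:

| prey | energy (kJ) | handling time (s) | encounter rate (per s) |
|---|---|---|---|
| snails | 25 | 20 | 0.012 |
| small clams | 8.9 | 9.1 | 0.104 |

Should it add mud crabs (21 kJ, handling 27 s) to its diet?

Yes

On snails and small clams alone, R = ΣλE/(1+Σλh) = 1.226/2.186 = 0.5606 kJ/s.
Profitability of mud crabs: 21/27 = 0.7778 kJ/s.
0.7778 > 0.5606, so adding mud crabs raises the average — include it.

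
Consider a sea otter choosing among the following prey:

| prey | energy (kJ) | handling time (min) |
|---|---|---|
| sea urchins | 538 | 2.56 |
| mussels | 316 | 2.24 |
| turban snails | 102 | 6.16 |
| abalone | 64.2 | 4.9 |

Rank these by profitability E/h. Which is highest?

sea urchins

Profitability E/h (kJ/min): sea urchins = 538/2.56 = 210, mussels = 316/2.24 = 141, turban snails = 102/6.16 = 16.6, abalone = 64.2/4.9 = 13.1.
Ranked: sea urchins > mussels > turban snails > abalone.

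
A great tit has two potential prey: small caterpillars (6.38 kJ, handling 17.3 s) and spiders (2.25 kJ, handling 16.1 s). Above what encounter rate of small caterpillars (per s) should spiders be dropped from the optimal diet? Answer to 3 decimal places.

The zero-one rule: include spiders iff E₂/h₂ > λE₁/(1+λh₁). Equality gives the switch point.
λE₁h₂ = E₂ + λE₂h₁ ⇒ λ = E₂/(E₁h₂ − E₂h₁) = 2.25/(102.7 − 38.93) = 0.03527 per s.

0.035 per s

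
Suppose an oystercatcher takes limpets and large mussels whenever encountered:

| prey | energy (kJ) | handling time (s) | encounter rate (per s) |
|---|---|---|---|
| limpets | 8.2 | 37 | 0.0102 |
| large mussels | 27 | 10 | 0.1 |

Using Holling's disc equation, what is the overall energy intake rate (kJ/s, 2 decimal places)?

R = Σλ_iE_i / (1 + Σλ_ih_i)
Numerator: 0.0102×8.2 + 0.1×27 = 2.784
Denominator: 1 + 0.0102×37 + 0.1×10 = 2.377
R = 2.784/2.377 = 1.171 kJ/s

1.17 kJ/s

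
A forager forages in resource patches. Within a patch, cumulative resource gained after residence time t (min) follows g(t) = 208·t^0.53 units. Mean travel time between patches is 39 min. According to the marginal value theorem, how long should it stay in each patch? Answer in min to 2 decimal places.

43.98 min

Optimal t* satisfies g'(t*) = g(t*)/(T + t*).
g'(t) = 0.53·208·t^-0.47. Setting 0.53·208·t^-0.47 = 208·t^0.53/(39+t) gives 0.53(39+t) = t, so 0.47·t = 0.53×39.
t* = 0.53×39/0.47 = 43.98 min.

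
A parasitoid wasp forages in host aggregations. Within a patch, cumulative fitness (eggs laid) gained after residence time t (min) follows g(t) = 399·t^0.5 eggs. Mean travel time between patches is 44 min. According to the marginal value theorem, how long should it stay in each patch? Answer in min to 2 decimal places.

Maximise g(t)/(T+t): set derivative to zero → g'(t)(T+t) = g(t).
g'(t) = 0.5·399·t^-0.5. Setting 0.5·399·t^-0.5 = 399·t^0.5/(44+t) gives 0.5(44+t) = t, so 0.50·t = 0.5×44.
t* = 0.5×44/0.50 = 44 min.

44.00 min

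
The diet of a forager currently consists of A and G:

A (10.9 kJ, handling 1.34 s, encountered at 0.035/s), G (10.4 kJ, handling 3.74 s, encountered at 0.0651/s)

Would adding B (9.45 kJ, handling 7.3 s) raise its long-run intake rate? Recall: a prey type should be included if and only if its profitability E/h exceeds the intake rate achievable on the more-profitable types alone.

Yes

On A and G alone, R = ΣλE/(1+Σλh) = 1.059/1.29 = 0.8203 kJ/s.
B: E/h = 9.45/7.3 = 1.295 kJ/s.
Since 1.295 > R, including B increases the long-run rate.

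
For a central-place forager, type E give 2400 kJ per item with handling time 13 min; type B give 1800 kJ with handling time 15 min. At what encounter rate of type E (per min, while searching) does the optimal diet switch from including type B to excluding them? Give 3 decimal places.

At the threshold, the rate on type E alone equals the profitability of type B: λ·2400/(1 + λ·13) = 1800/15 = 120.
Rearranging, λ(2400 − 120×13) = 120, so λ = 120/840 = 0.1429 per min.

0.143 per min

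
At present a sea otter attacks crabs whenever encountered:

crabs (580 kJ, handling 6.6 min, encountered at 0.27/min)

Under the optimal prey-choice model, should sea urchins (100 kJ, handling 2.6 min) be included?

On crabs alone, R = ΣλE/(1+Σλh) = 156.6/2.782 = 56.29 kJ/min.
Profitability of sea urchins: 100/2.6 = 38.46 kJ/min.
38.46 < 56.29, so adding sea urchins would lower the average — exclude it.

No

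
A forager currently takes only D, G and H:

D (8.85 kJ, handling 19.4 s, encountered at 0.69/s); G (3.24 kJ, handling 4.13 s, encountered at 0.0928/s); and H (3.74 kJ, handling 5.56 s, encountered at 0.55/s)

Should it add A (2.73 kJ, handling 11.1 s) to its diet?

On D, G and H alone, R = ΣλE/(1+Σλh) = 8.464/17.83 = 0.4748 kJ/s.
A: E/h = 2.73/11.1 = 0.2459 kJ/s.
Since 0.2459 < R, time spent handling A is better spent searching.

No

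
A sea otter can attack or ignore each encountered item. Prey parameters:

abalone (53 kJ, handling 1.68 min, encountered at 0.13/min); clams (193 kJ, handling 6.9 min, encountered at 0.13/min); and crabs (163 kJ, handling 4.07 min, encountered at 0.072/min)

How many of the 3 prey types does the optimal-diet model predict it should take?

3

Profitabilities (E/h, kJ/min): crabs 40, abalone 31.5, clams 28. Add prey in this order while the next type's profitability exceeds the intake rate on those already taken.
Rate on top 1: 9.076. abalone: 31.5 > 9.076 → include.
Rate on top 2: 12.32. clams: 28 > 12.32 → include.
Optimal diet: crabs, abalone, clams — 3 of 3 types.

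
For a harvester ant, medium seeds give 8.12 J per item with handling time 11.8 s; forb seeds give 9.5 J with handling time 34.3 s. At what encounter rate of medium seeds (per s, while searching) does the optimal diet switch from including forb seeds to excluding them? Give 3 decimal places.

Drop forb seeds once their profitability E₂/h₂ falls below the rate achievable on medium seeds alone: E₂/h₂ = λE₁/(1 + λh₁).
Solve for λ: λE₁h₂ = E₂(1 + λh₁) → λ(E₁h₂ − E₂h₁) = E₂ → λ = E₂/(E₁h₂ − E₂h₁).
λ = 9.5/(8.12×34.3 − 9.5×11.8) = 9.5/166.4 = 0.05709 per s.

0.057 per s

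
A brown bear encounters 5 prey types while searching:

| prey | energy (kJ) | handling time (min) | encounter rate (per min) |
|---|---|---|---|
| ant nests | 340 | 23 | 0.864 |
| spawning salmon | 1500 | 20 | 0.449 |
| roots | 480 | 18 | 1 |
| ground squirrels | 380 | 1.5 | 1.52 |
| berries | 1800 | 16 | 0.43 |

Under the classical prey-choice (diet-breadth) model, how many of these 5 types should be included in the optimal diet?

E/h in descending order: ground squirrels 253, berries 112, spawning salmon 75, roots 26.7, ant nests 14.8 kJ/min. The optimal diet is the largest prefix of this list for which every included type satisfies E_i/h_i > R on the types above it.
Rate on top 1: 176.1. berries: 112 < 176.1 → exclude; stop.
Optimal diet: ground squirrels — 1 of 5 types.

1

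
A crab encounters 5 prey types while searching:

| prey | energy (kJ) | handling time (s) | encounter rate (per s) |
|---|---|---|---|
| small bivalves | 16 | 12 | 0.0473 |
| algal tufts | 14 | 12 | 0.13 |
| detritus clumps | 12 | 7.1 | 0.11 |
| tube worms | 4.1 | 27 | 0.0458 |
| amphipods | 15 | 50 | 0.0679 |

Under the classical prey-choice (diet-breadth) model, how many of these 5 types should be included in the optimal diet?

3

E/h in descending order: detritus clumps 1.69, small bivalves 1.33, algal tufts 1.17, amphipods 0.3, tube worms 0.152 kJ/s. The optimal diet is the largest prefix of this list for which every included type satisfies E_i/h_i > R on the types above it.
Rate on top 1: 0.7412. small bivalves: 1.33 > 0.7412 → include.
Rate on top 2: 0.8843. algal tufts: 1.17 > 0.8843 → include.
Rate on top 3: 0.997. amphipods: 0.3 < 0.997 → exclude; stop.
Optimal diet: detritus clumps, small bivalves, algal tufts — 3 of 5 types.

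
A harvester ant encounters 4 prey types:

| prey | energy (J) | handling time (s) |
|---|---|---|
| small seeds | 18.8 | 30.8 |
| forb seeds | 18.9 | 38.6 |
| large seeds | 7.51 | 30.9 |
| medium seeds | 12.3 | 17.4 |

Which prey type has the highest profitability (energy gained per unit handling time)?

medium seeds

Profitability E/h (J/s): small seeds = 18.8/30.8 = 0.61, forb seeds = 18.9/38.6 = 0.49, large seeds = 7.51/30.9 = 0.243, medium seeds = 12.3/17.4 = 0.707.
Ranked: medium seeds > small seeds > forb seeds > large seeds.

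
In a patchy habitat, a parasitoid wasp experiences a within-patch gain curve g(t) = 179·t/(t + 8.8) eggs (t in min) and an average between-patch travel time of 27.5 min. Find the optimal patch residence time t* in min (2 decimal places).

15.56 min

Optimal t* satisfies g'(t*) = g(t*)/(T + t*).
g'(t) = 179·8.8/(t + 8.8)². Setting 179·8.8/(t+8.8)² = 179t/[(t+8.8)(27.5+t)] gives 8.8(27.5+t) = t(t+8.8), so t² = 8.8×27.5 = 242.
t* = √242 = 15.56 min.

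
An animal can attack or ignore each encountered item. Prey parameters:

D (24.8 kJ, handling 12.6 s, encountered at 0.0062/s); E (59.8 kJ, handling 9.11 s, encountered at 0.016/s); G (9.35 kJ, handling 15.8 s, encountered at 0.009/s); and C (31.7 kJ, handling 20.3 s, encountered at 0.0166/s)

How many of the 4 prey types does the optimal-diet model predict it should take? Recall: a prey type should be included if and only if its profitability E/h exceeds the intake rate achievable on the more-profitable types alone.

3

E/h in descending order: E 6.56, D 1.97, C 1.56, G 0.592 kJ/s. The optimal diet is the largest prefix of this list for which every included type satisfies E_i/h_i > R on the types above it.
Rate on top 1: 0.8351. D: 1.97 > 0.8351 → include.
Rate on top 2: 0.9074. C: 1.56 > 0.9074 → include.
Rate on top 3: 1.049. G: 0.592 < 1.049 → exclude; stop.
Optimal diet: E, D, C — 3 of 4 types.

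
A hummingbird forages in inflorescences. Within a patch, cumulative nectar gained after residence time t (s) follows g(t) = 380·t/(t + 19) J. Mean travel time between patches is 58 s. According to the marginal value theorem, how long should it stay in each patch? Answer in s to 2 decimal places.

Optimal t* satisfies g'(t*) = g(t*)/(T + t*).
g'(t) = 380·19/(t + 19)². Setting 380·19/(t+19)² = 380t/[(t+19)(58+t)] gives 19(58+t) = t(t+19), so t² = 19×58 = 1102.
t* = √1102 = 33.2 s.

33.20 s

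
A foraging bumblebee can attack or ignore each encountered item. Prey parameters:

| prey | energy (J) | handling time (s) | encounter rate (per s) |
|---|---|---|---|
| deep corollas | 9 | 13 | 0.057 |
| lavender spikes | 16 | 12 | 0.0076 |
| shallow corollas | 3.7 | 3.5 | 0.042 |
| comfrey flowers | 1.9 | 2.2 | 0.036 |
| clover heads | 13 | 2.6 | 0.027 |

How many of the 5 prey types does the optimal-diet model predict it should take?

E/h in descending order: clover heads 5, lavender spikes 1.33, shallow corollas 1.06, comfrey flowers 0.864, deep corollas 0.692 J/s. The optimal diet is the largest prefix of this list for which every included type satisfies E_i/h_i > R on the types above it.
Rate on top 1: 0.328. lavender spikes: 1.33 > 0.328 → include.
Rate on top 2: 0.4069. shallow corollas: 1.06 > 0.4069 → include.
Rate on top 3: 0.48. comfrey flowers: 0.864 > 0.48 → include.
Rate on top 4: 0.5019. deep corollas: 0.692 > 0.5019 → include.
Optimal diet: clover heads, lavender spikes, shallow corollas, comfrey flowers, deep corollas — 5 of 5 types.

5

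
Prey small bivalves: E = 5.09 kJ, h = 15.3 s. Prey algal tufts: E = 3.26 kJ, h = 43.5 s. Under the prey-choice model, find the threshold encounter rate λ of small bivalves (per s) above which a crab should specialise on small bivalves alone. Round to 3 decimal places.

0.019 per s

Drop algal tufts once their profitability E₂/h₂ falls below the rate achievable on small bivalves alone: E₂/h₂ = λE₁/(1 + λh₁).
Solve for λ: λE₁h₂ = E₂(1 + λh₁) → λ(E₁h₂ − E₂h₁) = E₂ → λ = E₂/(E₁h₂ − E₂h₁).
λ = 3.26/(5.09×43.5 − 3.26×15.3) = 3.26/171.5 = 0.019 per s.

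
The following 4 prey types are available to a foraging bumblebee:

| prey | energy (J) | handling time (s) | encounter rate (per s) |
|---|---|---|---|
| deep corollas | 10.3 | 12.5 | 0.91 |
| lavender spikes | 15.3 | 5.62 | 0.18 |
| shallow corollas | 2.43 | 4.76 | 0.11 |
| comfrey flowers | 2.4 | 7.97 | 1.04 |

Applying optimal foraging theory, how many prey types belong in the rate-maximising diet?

Rank by E/h (J/s): lavender spikes 2.72, deep corollas 0.824, shallow corollas 0.511, comfrey flowers 0.301. Include each in turn until the next type's E/h falls below the running intake rate.
Rate on top 1: 1.369. deep corollas: 0.824 < 1.369 → exclude; stop.
Optimal diet: lavender spikes — 1 of 4 types.

1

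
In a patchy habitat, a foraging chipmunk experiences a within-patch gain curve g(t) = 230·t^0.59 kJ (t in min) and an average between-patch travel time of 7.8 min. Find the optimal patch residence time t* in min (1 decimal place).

Optimal t* satisfies g'(t*) = g(t*)/(T + t*).
g'(t) = 0.59·230·t^-0.41. Setting 0.59·230·t^-0.41 = 230·t^0.59/(7.8+t) gives 0.59(7.8+t) = t, so 0.41·t = 0.59×7.8.
t* = 0.59×7.8/0.41 = 11.22 min.

11.2 min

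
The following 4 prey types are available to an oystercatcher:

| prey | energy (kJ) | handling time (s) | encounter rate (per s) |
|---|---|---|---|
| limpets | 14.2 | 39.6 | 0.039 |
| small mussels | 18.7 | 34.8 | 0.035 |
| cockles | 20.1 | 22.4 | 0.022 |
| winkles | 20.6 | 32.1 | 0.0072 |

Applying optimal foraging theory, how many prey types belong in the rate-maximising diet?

Rank by E/h (kJ/s): cockles 0.897, winkles 0.642, small mussels 0.537, limpets 0.359. Include each in turn until the next type's E/h falls below the running intake rate.
Rate on top 1: 0.2962. winkles: 0.642 > 0.2962 → include.
Rate on top 2: 0.3425. small mussels: 0.537 > 0.3425 → include.
Rate on top 3: 0.4232. limpets: 0.359 < 0.4232 → exclude; stop.
Optimal diet: cockles, winkles, small mussels — 3 of 4 types.

3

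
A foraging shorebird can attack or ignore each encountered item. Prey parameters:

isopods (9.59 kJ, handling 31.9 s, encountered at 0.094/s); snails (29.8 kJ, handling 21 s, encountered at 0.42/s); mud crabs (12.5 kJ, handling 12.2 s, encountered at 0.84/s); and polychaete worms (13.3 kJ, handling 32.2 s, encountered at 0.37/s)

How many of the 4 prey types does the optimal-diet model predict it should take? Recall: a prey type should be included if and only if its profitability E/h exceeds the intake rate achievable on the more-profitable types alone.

1

Rank by E/h (kJ/s): snails 1.42, mud crabs 1.02, polychaete worms 0.413, isopods 0.301. Include each in turn until the next type's E/h falls below the running intake rate.
Rate on top 1: 1.275. mud crabs: 1.02 < 1.275 → exclude; stop.
Optimal diet: snails — 1 of 4 types.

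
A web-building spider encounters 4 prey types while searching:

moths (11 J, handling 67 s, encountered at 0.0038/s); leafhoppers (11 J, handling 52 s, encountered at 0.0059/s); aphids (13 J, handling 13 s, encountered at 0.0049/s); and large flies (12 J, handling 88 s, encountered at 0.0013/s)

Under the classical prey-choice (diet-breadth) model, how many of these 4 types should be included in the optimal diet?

4

Rank by E/h (J/s): aphids 1, leafhoppers 0.212, moths 0.164, large flies 0.136. Include each in turn until the next type's E/h falls below the running intake rate.
Rate on top 1: 0.05989. leafhoppers: 0.212 > 0.05989 → include.
Rate on top 2: 0.09383. moths: 0.164 > 0.09383 → include.
Rate on top 3: 0.1049. large flies: 0.136 > 0.1049 → include.
Optimal diet: aphids, leafhoppers, moths, large flies — 4 of 4 types.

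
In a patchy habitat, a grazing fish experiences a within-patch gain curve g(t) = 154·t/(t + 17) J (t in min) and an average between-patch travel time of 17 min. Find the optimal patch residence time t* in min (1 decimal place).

By the marginal value theorem, leave when the instantaneous gain rate g'(t) equals the habitat-wide average g(t)/(T + t).
g'(t) = 154·17/(t + 17)². Setting 154·17/(t+17)² = 154t/[(t+17)(17+t)] gives 17(17+t) = t(t+17), so t² = 17×17 = 289.
t* = √289 = 17 min.

17.0 min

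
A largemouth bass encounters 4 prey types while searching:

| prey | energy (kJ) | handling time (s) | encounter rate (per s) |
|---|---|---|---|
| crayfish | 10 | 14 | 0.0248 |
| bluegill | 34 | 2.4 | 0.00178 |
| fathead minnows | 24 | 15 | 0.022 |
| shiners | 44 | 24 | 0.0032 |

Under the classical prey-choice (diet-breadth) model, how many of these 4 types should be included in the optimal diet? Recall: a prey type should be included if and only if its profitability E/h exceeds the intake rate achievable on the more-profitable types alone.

E/h in descending order: bluegill 14.2, shiners 1.83, fathead minnows 1.6, crayfish 0.714 kJ/s. The optimal diet is the largest prefix of this list for which every included type satisfies E_i/h_i > R on the types above it.
Rate on top 1: 0.06026. shiners: 1.83 > 0.06026 → include.
Rate on top 2: 0.1862. fathead minnows: 1.6 > 0.1862 → include.
Rate on top 3: 0.5169. crayfish: 0.714 > 0.5169 → include.
Optimal diet: bluegill, shiners, fathead minnows, crayfish — 4 of 4 types.

4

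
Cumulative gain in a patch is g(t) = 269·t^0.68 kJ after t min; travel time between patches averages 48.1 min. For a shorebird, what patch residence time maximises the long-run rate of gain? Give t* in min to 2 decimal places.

102.21 min

Optimal t* satisfies g'(t*) = g(t*)/(T + t*).
g'(t) = 0.68·269·t^-0.32. Setting 0.68·269·t^-0.32 = 269·t^0.68/(48.1+t) gives 0.68(48.1+t) = t, so 0.32·t = 0.68×48.1.
t* = 0.68×48.1/0.32 = 102.2 min.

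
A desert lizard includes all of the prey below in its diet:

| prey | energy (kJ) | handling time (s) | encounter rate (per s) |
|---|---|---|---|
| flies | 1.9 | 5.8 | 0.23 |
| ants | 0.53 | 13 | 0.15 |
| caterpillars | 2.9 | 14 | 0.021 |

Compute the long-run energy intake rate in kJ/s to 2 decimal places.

0.13 kJ/s

R = Σλ_iE_i / (1 + Σλ_ih_i)
Numerator: 0.23×1.9 + 0.15×0.53 + 0.021×2.9 = 0.5774
Denominator: 1 + 0.23×5.8 + 0.15×13 + 0.021×14 = 4.578
R = 0.5774/4.578 = 0.1261 kJ/s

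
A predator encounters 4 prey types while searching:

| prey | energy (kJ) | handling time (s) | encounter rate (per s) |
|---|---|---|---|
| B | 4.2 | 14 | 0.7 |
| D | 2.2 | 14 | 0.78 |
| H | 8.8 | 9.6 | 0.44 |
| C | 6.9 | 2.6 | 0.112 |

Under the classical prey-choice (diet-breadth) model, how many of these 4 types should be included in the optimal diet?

2

Rank by E/h (kJ/s): C 2.65, H 0.917, B 0.3, D 0.157. Include each in turn until the next type's E/h falls below the running intake rate.
Rate on top 1: 0.5985. H: 0.917 > 0.5985 → include.
Rate on top 2: 0.8422. B: 0.3 < 0.8422 → exclude; stop.
Optimal diet: C, H — 2 of 4 types.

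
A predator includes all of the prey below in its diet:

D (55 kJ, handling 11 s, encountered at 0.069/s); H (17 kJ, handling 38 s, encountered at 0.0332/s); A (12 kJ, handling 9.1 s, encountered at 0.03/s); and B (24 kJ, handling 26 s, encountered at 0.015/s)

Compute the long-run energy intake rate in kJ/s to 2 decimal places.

1.38 kJ/s

R = (0.069×55 + 0.0332×17 + 0.03×12 + 0.015×24) / (1 + 0.069×11 + 0.0332×38 + 0.03×9.1 + 0.015×26) = 5.079/3.684 = 1.379 kJ/s.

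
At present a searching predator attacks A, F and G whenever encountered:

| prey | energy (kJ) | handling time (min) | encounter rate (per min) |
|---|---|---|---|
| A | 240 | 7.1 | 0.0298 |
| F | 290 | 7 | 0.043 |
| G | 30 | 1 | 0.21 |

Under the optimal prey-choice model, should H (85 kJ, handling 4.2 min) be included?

Yes

Intake rate on the current diet: R = (0.0298×240 + 0.043×290 + 0.21×30) / (1 + 0.0298×7.1 + 0.043×7 + 0.21×1) = 25.92/1.723 = 15.05 kJ/min.
Profitability of H: 85/4.2 = 20.24 kJ/min.
20.24 > 15.05, so adding H raises the average — include it.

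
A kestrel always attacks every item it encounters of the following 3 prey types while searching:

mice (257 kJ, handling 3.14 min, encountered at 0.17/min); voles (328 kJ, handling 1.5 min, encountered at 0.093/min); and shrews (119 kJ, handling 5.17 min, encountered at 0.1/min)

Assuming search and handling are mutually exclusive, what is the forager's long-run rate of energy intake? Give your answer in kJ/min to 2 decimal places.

Energy encountered per unit search time: 0.17×257 + 0.093×328 + 0.1×119 = 86.09 kJ/min.
Handling time per unit search time: 0.17×3.14 + 0.093×1.5 + 0.1×5.17 = 1.19.
Rate = 86.09/(1 + 1.19) = 39.31 kJ/min.

39.31 kJ/min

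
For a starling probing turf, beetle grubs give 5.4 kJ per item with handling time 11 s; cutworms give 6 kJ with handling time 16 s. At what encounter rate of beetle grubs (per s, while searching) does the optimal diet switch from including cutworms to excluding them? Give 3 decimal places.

0.294 per s

At the threshold, the rate on beetle grubs alone equals the profitability of cutworms: λ·5.4/(1 + λ·11) = 6/16 = 0.375.
Rearranging, λ(5.4 − 0.375×11) = 0.375, so λ = 0.375/1.275 = 0.2941 per s.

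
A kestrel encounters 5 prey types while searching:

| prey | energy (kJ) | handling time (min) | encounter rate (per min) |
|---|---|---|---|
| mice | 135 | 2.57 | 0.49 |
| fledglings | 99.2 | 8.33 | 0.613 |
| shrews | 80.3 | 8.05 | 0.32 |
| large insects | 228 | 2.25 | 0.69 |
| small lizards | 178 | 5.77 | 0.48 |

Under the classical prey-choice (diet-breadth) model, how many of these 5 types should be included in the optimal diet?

1

Rank by E/h (kJ/min): large insects 101, mice 52.5, small lizards 30.8, fledglings 11.9, shrews 9.98. Include each in turn until the next type's E/h falls below the running intake rate.
Rate on top 1: 61.63. mice: 52.5 < 61.63 → exclude; stop.
Optimal diet: large insects — 1 of 5 types.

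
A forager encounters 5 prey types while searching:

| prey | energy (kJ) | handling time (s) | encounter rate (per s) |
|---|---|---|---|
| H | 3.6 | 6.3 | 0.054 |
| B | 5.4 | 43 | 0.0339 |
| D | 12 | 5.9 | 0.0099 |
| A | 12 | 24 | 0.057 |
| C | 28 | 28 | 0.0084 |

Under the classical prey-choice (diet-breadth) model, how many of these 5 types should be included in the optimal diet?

Profitabilities (E/h, kJ/s): D 2.03, C 1, H 0.571, A 0.5, B 0.126. Add prey in this order while the next type's profitability exceeds the intake rate on those already taken.
Rate on top 1: 0.1122. C: 1 > 0.1122 → include.
Rate on top 2: 0.2737. H: 0.571 > 0.2737 → include.
Rate on top 3: 0.3357. A: 0.5 > 0.3357 → include.
Rate on top 4: 0.4106. B: 0.126 < 0.4106 → exclude; stop.
Optimal diet: D, C, H, A — 4 of 5 types.

4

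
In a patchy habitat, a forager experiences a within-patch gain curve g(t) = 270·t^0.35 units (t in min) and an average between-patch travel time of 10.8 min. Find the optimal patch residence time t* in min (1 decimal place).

5.8 min

Maximise g(t)/(T+t): set derivative to zero → g'(t)(T+t) = g(t).
g'(t) = 0.35·270·t^-0.65. Setting 0.35·270·t^-0.65 = 270·t^0.35/(10.8+t) gives 0.35(10.8+t) = t, so 0.65·t = 0.35×10.8.
t* = 0.35×10.8/0.65 = 5.815 min.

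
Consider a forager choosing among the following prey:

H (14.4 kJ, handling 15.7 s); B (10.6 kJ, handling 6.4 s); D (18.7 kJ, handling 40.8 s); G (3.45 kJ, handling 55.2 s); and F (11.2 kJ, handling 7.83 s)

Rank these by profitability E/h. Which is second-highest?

F

Profitability E/h (kJ/s): H = 14.4/15.7 = 0.917, B = 10.6/6.4 = 1.66, D = 18.7/40.8 = 0.458, G = 3.45/55.2 = 0.0625, F = 11.2/7.83 = 1.43.
Ranked: B > F > H > D > G.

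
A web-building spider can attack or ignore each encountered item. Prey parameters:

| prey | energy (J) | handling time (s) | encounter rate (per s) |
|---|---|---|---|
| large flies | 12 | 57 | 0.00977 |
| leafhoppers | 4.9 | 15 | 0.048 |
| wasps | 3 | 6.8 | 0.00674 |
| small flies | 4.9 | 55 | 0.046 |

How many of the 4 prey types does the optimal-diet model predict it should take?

E/h in descending order: wasps 0.441, leafhoppers 0.327, large flies 0.211, small flies 0.0891 J/s. The optimal diet is the largest prefix of this list for which every included type satisfies E_i/h_i > R on the types above it.
Rate on top 1: 0.01933. leafhoppers: 0.327 > 0.01933 → include.
Rate on top 2: 0.1446. large flies: 0.211 > 0.1446 → include.
Rate on top 3: 0.1604. small flies: 0.0891 < 0.1604 → exclude; stop.
Optimal diet: wasps, leafhoppers, large flies — 3 of 4 types.

3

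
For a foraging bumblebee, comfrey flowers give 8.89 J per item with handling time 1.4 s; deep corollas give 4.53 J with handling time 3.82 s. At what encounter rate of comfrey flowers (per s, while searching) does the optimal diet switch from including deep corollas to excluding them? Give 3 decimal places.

Drop deep corollas once their profitability E₂/h₂ falls below the rate achievable on comfrey flowers alone: E₂/h₂ = λE₁/(1 + λh₁).
Solve for λ: λE₁h₂ = E₂(1 + λh₁) → λ(E₁h₂ − E₂h₁) = E₂ → λ = E₂/(E₁h₂ − E₂h₁).
λ = 4.53/(8.89×3.82 − 4.53×1.4) = 4.53/27.62 = 0.164 per s.

0.164 per s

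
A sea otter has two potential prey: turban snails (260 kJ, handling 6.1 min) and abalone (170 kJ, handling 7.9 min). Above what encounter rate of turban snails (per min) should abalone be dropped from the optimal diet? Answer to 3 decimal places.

0.167 per min

The zero-one rule: include abalone iff E₂/h₂ > λE₁/(1+λh₁). Equality gives the switch point.
λE₁h₂ = E₂ + λE₂h₁ ⇒ λ = E₂/(E₁h₂ − E₂h₁) = 170/(2054 − 1037) = 0.1672 per min.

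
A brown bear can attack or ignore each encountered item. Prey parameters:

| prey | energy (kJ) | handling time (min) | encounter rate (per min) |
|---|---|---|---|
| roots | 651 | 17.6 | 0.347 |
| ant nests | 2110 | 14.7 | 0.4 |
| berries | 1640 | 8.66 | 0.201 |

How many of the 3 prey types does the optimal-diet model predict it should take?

Profitabilities (E/h, kJ/min): berries 189, ant nests 144, roots 37. Add prey in this order while the next type's profitability exceeds the intake rate on those already taken.
Rate on top 1: 120.3. ant nests: 144 > 120.3 → include.
Rate on top 2: 136.1. roots: 37 < 136.1 → exclude; stop.
Optimal diet: berries, ant nests — 2 of 3 types.

2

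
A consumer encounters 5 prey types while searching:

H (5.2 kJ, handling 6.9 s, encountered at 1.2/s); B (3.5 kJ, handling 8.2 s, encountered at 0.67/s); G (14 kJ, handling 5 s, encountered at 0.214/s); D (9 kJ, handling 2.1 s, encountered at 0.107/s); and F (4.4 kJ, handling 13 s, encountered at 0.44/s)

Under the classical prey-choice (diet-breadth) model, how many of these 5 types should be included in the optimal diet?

Rank by E/h (kJ/s): D 4.29, G 2.8, H 0.754, B 0.427, F 0.338. Include each in turn until the next type's E/h falls below the running intake rate.
Rate on top 1: 0.7863. G: 2.8 > 0.7863 → include.
Rate on top 2: 1.725. H: 0.754 < 1.725 → exclude; stop.
Optimal diet: D, G — 2 of 5 types.

2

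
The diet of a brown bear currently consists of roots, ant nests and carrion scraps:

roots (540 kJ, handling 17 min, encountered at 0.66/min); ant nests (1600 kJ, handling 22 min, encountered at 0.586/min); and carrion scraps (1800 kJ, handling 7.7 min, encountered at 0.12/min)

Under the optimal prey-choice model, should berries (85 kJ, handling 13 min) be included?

Intake rate on the current diet: R = (0.66×540 + 0.586×1600 + 0.12×1800) / (1 + 0.66×17 + 0.586×22 + 0.12×7.7) = 1510/26.04 = 58 kJ/min.
Profitability of berries: 85/13 = 6.538 kJ/min.
6.538 < 58, so adding berries would lower the average — exclude it.

No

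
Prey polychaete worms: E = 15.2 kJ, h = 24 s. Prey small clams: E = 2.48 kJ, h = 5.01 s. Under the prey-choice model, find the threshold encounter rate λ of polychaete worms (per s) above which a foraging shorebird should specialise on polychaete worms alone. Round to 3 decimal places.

Drop small clams once their profitability E₂/h₂ falls below the rate achievable on polychaete worms alone: E₂/h₂ = λE₁/(1 + λh₁).
Solve for λ: λE₁h₂ = E₂(1 + λh₁) → λ(E₁h₂ − E₂h₁) = E₂ → λ = E₂/(E₁h₂ − E₂h₁).
λ = 2.48/(15.2×5.01 − 2.48×24) = 2.48/16.63 = 0.1491 per s.

0.149 per s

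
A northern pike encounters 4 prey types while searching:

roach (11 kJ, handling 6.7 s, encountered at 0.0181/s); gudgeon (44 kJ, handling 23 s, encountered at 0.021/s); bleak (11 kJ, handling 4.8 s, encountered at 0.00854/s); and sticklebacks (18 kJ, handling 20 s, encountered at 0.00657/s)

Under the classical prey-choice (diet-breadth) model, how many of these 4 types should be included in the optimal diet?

4

Rank by E/h (kJ/s): bleak 2.29, gudgeon 1.91, roach 1.64, sticklebacks 0.9. Include each in turn until the next type's E/h falls below the running intake rate.
Rate on top 1: 0.09024. gudgeon: 1.91 > 0.09024 → include.
Rate on top 2: 0.6679. roach: 1.64 > 0.6679 → include.
Rate on top 3: 0.7397. sticklebacks: 0.9 > 0.7397 → include.
Optimal diet: bleak, gudgeon, roach, sticklebacks — 4 of 4 types.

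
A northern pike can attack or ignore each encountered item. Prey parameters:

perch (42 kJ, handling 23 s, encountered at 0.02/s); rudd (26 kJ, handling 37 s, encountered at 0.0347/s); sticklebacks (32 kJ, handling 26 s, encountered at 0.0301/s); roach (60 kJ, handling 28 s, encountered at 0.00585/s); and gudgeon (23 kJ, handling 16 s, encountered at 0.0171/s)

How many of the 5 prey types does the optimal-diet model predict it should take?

E/h in descending order: roach 2.14, perch 1.83, gudgeon 1.44, sticklebacks 1.23, rudd 0.703 kJ/s. The optimal diet is the largest prefix of this list for which every included type satisfies E_i/h_i > R on the types above it.
Rate on top 1: 0.3016. perch: 1.83 > 0.3016 → include.
Rate on top 2: 0.7335. gudgeon: 1.44 > 0.7335 → include.
Rate on top 3: 0.835. sticklebacks: 1.23 > 0.835 → include.
Rate on top 4: 0.9506. rudd: 0.703 < 0.9506 → exclude; stop.
Optimal diet: roach, perch, gudgeon, sticklebacks — 4 of 5 types.

4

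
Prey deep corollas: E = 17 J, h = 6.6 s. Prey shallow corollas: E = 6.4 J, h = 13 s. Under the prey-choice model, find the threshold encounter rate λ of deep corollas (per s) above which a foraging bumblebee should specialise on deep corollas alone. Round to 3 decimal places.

Drop shallow corollas once their profitability E₂/h₂ falls below the rate achievable on deep corollas alone: E₂/h₂ = λE₁/(1 + λh₁).
Solve for λ: λE₁h₂ = E₂(1 + λh₁) → λ(E₁h₂ − E₂h₁) = E₂ → λ = E₂/(E₁h₂ − E₂h₁).
λ = 6.4/(17×13 − 6.4×6.6) = 6.4/178.8 = 0.0358 per s.

0.036 per s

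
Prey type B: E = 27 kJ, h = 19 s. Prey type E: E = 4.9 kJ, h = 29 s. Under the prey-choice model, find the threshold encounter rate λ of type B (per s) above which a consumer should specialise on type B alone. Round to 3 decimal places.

The zero-one rule: include type E iff E₂/h₂ > λE₁/(1+λh₁). Equality gives the switch point.
λE₁h₂ = E₂ + λE₂h₁ ⇒ λ = E₂/(E₁h₂ − E₂h₁) = 4.9/(783 − 93.1) = 0.007102 per s.

0.007 per s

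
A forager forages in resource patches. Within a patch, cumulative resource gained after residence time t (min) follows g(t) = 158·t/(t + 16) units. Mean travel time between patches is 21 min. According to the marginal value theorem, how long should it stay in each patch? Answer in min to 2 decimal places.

By the marginal value theorem, leave when the instantaneous gain rate g'(t) equals the habitat-wide average g(t)/(T + t).
g'(t) = 158·16/(t + 16)². Setting 158·16/(t+16)² = 158t/[(t+16)(21+t)] gives 16(21+t) = t(t+16), so t² = 16×21 = 336.
t* = √336 = 18.33 min.

18.33 min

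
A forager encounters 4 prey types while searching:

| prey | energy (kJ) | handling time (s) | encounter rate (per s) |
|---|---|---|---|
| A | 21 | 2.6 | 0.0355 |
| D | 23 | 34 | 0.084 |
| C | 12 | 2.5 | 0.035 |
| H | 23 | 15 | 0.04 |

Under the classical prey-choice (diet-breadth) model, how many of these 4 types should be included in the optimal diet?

Rank by E/h (kJ/s): A 8.08, C 4.8, H 1.53, D 0.676. Include each in turn until the next type's E/h falls below the running intake rate.
Rate on top 1: 0.6825. C: 4.8 > 0.6825 → include.
Rate on top 2: 0.9879. H: 1.53 > 0.9879 → include.
Rate on top 3: 1.172. D: 0.676 < 1.172 → exclude; stop.
Optimal diet: A, C, H — 3 of 4 types.

3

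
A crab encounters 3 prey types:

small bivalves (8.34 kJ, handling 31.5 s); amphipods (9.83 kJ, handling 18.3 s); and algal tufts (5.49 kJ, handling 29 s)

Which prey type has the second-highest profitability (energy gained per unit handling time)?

small bivalves

Profitability E/h (kJ/s): small bivalves = 8.34/31.5 = 0.265, amphipods = 9.83/18.3 = 0.537, algal tufts = 5.49/29 = 0.189.
Ranked: amphipods > small bivalves > algal tufts.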